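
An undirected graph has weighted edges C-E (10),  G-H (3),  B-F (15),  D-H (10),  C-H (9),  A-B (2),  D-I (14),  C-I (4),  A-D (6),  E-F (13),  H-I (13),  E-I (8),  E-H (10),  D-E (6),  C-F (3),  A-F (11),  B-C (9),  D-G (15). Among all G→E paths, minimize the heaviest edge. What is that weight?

Comparing a few candidate routes:
G -> H -> C -> B -> A -> D -> E: max(3, 9, 9, 2, 6, 6) = 9
G -> H -> C -> I -> E: max(3, 9, 4, 8) = 9
G -> H -> C -> E: max(3, 9, 10) = 10
G -> H -> D -> A -> B -> C -> E: max(3, 10, 6, 2, 9, 10) = 10
Smallest bottleneck: 9.

9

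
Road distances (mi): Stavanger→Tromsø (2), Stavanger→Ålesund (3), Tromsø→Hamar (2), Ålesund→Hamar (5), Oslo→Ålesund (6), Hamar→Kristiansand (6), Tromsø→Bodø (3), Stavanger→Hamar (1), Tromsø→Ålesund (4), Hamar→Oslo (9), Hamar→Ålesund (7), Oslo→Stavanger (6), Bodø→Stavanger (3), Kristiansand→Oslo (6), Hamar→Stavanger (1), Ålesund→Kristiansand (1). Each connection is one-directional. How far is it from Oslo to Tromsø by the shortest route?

8

Paths from Oslo to Tromsø:
Oslo - Stavanger - Tromsø: 6 + 2 = 8
Oslo - Ålesund - Hamar - Stavanger - Tromsø: 6 + 5 + 1 + 2 = 14
Best route has total 8 mi.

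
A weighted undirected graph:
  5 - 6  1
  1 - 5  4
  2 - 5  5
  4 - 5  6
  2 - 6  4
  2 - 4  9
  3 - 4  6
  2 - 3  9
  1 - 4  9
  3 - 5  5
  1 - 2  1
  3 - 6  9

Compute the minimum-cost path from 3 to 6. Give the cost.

Some routes from 3 to 6:
3-6: 9
3-5-6: 5 + 1 = 6
3-4-5-6: 6 + 6 + 1 = 13
The minimum is 6.

6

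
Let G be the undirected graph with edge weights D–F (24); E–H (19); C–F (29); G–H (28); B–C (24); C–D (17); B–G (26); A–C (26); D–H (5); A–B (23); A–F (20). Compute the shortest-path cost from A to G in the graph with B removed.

Routes from A to G avoiding B:
A-F-C-D-H-G: 20 + 29 + 17 + 5 + 28 = 99
A-C-D-H-G: 26 + 17 + 5 + 28 = 76
A-C-F-D-H-G: 26 + 29 + 24 + 5 + 28 = 112
A-F-D-H-G: 20 + 24 + 5 + 28 = 77
Best route has total 76.

76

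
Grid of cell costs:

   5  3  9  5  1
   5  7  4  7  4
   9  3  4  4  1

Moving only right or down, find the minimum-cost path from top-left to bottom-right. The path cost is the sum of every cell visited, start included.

27

One optimal route is (0,0) (0,1) (1,1) (2,1) (2,2) (2,3) (2,4).
Its cost is 5 + 3 + 7 + 3 + 4 + 4 + 1 = 27.
(Top row then right column would cost 28.)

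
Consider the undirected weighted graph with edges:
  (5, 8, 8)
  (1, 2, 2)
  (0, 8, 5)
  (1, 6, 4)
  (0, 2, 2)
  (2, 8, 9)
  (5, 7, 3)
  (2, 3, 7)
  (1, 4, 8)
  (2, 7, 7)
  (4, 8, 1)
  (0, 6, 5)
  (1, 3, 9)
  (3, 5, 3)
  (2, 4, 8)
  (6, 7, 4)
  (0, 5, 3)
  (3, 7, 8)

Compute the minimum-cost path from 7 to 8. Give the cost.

11

Some routes from 7 to 8:
7 → 2 → 4 → 8: 7 + 8 + 1 = 16
7 → 2 → 0 → 8: 7 + 2 + 5 = 14
7 → 5 → 8: 3 + 8 = 11
7 → 2 → 8: 7 + 9 = 16
7 → 5 → 0 → 8: 3 + 3 + 5 = 11
7 → 6 → 0 → 8: 4 + 5 + 5 = 14
Shortest: 11.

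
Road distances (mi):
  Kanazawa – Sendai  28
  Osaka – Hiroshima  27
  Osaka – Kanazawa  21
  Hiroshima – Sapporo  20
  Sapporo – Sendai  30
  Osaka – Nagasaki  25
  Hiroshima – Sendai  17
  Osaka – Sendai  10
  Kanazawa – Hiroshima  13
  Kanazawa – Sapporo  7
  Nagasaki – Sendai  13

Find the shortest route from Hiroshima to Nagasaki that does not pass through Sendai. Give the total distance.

52

Candidate routes:
Hiroshima -> Kanazawa -> Osaka -> Nagasaki: 13 + 21 + 25 = 59
Hiroshima -> Sapporo -> Kanazawa -> Osaka -> Nagasaki: 20 + 7 + 21 + 25 = 73
Hiroshima -> Osaka -> Nagasaki: 27 + 25 = 52
Shortest: 52 mi.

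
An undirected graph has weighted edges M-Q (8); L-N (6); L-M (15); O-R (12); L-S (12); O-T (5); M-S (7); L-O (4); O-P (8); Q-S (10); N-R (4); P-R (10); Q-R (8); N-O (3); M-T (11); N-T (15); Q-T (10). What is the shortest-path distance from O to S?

16

Checking several routes:
O→L→S: 4 + 12 = 16
O→N→L→S: 3 + 6 + 12 = 21
O→T→M→S: 5 + 11 + 7 = 23
O→N→R→Q→S: 3 + 4 + 8 + 10 = 25
Best route has total 16.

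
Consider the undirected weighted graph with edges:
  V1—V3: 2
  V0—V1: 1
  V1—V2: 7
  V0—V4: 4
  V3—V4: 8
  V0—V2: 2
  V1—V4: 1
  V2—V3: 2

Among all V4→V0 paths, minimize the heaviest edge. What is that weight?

Some routes from V4 to V0:
V4-V1-V0: max(1, 1) = 1
V4-V0: max(4) = 4
V4-V1-V3-V2-V0: max(1, 2, 2, 2) = 2
Best route has worst link 1.

1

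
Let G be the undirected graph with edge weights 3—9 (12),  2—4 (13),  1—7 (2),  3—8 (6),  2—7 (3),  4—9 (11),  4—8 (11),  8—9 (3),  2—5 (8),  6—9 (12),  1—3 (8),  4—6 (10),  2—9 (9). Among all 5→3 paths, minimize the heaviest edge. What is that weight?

A few of the 5→3 routes:
5-2-9-8-3: max(8, 9, 3, 6) = 9
5-2-9-3: max(8, 9, 12) = 12
5-2-7-1-3: max(8, 3, 2, 8) = 8
5-2-9-4-8-3: max(8, 9, 11, 11, 6) = 11
Smallest bottleneck: 8.

8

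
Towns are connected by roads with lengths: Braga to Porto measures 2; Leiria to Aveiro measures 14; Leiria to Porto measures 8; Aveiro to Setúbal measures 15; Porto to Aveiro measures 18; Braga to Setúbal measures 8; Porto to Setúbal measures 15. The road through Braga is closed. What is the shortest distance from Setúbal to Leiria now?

Routes from Setúbal to Leiria avoiding Braga:
Setúbal - Porto - Aveiro - Leiria: 15 + 18 + 14 = 47
Setúbal - Aveiro - Leiria: 15 + 14 = 29
Setúbal - Porto - Leiria: 15 + 8 = 23
Setúbal - Aveiro - Porto - Leiria: 15 + 18 + 8 = 41
Best route has total 23.

23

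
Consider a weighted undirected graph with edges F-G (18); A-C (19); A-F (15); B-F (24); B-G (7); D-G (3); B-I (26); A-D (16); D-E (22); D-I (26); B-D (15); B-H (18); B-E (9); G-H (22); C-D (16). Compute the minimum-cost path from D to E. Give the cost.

19

Checking several routes:
D → G → H → B → E: 3 + 22 + 18 + 9 = 52
D → B → E: 15 + 9 = 24
D → G → B → E: 3 + 7 + 9 = 19
D → E: 22
D → G → F → B → E: 3 + 18 + 24 + 9 = 54
Best route has total 19.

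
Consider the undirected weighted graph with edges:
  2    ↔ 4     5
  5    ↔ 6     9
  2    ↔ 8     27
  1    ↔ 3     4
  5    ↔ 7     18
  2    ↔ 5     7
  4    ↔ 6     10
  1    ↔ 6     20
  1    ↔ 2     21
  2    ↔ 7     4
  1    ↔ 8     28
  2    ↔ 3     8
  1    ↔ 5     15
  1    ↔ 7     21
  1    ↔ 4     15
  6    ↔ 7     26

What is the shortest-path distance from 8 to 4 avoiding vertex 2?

Some routes from 8 to 4 avoiding 2:
8-1-5-6-4: 28 + 15 + 9 + 10 = 62
8-1-6-4: 28 + 20 + 10 = 58
8-1-4: 28 + 15 = 43
The minimum is 43.

43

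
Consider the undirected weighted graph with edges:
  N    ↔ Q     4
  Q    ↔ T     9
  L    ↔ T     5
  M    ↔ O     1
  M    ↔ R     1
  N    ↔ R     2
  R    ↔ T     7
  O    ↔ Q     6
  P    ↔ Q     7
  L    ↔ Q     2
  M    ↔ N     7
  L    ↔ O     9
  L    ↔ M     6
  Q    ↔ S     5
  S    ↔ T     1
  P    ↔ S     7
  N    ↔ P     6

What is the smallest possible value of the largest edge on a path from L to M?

4

A few of the L→M routes:
L→T→S→Q→N→R→M: max(5, 1, 5, 4, 2, 1) = 5
L→T→S→Q→O→M: max(5, 1, 5, 6, 1) = 6
L→Q→O→M: max(2, 6, 1) = 6
L→M: max(6) = 6
L→Q→N→R→M: max(2, 4, 2, 1) = 4
Smallest bottleneck: 4.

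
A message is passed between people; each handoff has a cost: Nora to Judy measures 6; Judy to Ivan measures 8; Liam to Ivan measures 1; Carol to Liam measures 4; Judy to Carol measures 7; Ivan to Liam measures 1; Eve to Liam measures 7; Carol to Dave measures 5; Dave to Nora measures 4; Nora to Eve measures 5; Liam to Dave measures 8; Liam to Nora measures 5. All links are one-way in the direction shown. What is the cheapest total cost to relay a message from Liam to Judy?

Routes from Liam to Judy:
Liam -> Dave -> Nora -> Judy: 8 + 4 + 6 = 18
Liam -> Nora -> Judy: 5 + 6 = 11
Shortest: 11.

11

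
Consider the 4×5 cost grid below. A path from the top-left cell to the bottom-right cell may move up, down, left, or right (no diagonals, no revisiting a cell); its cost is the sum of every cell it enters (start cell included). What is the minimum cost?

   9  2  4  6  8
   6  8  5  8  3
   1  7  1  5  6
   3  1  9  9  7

Best path: r0c0→r0c1→r0c2→r1c2→r2c2→r2c3→r2c4→r3c4
Cost: 9 + 2 + 4 + 5 + 1 + 5 + 6 + 7 = 39

39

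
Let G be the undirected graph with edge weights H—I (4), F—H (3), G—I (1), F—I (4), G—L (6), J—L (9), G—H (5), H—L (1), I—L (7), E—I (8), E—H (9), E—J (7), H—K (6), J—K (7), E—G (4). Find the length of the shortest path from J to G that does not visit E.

15

Some routes from J to G avoiding E:
J - L - H - I - G: 9 + 1 + 4 + 1 = 15
J - L - G: 9 + 6 = 15
J - L - H - F - I - G: 9 + 1 + 3 + 4 + 1 = 18
J - L - H - G: 9 + 1 + 5 = 15
J - L - I - G: 9 + 7 + 1 = 17
J - K - H - I - G: 7 + 6 + 4 + 1 = 18
Best route has total 15.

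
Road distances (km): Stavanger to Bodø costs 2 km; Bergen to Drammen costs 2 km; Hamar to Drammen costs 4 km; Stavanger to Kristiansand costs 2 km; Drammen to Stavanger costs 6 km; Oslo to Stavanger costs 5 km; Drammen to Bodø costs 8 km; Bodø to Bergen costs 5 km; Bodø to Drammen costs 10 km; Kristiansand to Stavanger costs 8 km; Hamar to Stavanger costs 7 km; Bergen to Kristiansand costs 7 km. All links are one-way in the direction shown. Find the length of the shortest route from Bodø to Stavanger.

13

Candidate routes:
Bodø - Bergen - Drammen - Stavanger: 5 + 2 + 6 = 13
Bodø - Bergen - Kristiansand - Stavanger: 5 + 7 + 8 = 20
Bodø - Drammen - Stavanger: 10 + 6 = 16
Shortest: 13 km.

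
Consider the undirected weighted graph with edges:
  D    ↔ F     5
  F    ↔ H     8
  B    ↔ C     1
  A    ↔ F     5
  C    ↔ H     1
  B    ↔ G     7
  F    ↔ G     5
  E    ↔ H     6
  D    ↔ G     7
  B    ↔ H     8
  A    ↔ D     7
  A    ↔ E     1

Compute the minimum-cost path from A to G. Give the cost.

10

A few of the A→G routes:
A→D→G: 7 + 7 = 14
A→E→H→C→B→G: 1 + 6 + 1 + 1 + 7 = 16
A→F→D→G: 5 + 5 + 7 = 17
A→F→G: 5 + 5 = 10
Best route has total 10.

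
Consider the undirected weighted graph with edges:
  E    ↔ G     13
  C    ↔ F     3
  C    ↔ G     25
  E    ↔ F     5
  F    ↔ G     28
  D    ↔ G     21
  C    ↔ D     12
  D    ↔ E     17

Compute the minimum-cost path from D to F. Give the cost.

15

Comparing a few candidate routes:
D - C - F: 12 + 3 = 15
D - G - E - F: 21 + 13 + 5 = 39
D - E - F: 17 + 5 = 22
D - G - F: 21 + 28 = 49
D - G - C - F: 21 + 25 + 3 = 49
The minimum is 15.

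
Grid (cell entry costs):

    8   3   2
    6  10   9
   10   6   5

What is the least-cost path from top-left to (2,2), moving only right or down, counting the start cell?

Take r0c0 r0c1 r0c2 r1c2 r2c2 for a total of 8 + 3 + 2 + 9 + 5 = 27.

27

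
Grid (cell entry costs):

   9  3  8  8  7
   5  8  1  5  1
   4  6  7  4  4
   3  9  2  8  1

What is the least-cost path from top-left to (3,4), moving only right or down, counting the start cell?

One optimal route is [0,0] → [0,1] → [0,2] → [1,2] → [1,3] → [1,4] → [2,4] → [3,4].
Its cost is 9 + 3 + 8 + 1 + 5 + 1 + 4 + 1 = 32.
(Top row then right column would cost 41.)

32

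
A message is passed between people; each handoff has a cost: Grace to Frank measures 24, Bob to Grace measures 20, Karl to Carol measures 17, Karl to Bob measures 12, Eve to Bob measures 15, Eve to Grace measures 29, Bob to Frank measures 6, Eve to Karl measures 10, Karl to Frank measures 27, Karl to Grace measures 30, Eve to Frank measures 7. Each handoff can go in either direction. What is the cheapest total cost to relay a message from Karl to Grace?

A few of the Karl→Grace routes:
Karl → Bob → Grace: 12 + 20 = 32
Karl → Eve → Grace: 10 + 29 = 39
Karl → Grace: 30
Best route has total 30.

30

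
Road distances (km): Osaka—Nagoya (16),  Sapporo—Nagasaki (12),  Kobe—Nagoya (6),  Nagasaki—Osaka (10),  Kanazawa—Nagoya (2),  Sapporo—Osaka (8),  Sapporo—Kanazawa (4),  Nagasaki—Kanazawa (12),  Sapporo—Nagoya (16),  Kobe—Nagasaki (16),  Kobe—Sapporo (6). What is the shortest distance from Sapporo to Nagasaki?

A few of the Sapporo→Nagasaki routes:
Sapporo→Nagasaki: 12
Sapporo→Kobe→Nagoya→Kanazawa→Nagasaki: 6 + 6 + 2 + 12 = 26
Sapporo→Kobe→Nagasaki: 6 + 16 = 22
Sapporo→Osaka→Nagasaki: 8 + 10 = 18
Sapporo→Kanazawa→Nagasaki: 4 + 12 = 16
The minimum is 12 km.

12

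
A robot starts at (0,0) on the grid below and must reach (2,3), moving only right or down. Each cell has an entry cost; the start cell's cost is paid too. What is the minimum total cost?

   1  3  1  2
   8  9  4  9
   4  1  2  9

Take r0c0 → r0c1 → r0c2 → r1c2 → r2c2 → r2c3 for a total of 1 + 3 + 1 + 4 + 2 + 9 = 20.
(Top row then right column would cost 25.)

20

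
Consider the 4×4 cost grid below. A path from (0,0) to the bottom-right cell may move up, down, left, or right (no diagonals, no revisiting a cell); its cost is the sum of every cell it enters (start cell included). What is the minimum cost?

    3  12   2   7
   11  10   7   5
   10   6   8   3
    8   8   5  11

Path (0,0) -> (0,1) -> (0,2) -> (0,3) -> (1,3) -> (2,3) -> (3,3): 3 + 12 + 2 + 7 + 5 + 3 + 11 = 43.

43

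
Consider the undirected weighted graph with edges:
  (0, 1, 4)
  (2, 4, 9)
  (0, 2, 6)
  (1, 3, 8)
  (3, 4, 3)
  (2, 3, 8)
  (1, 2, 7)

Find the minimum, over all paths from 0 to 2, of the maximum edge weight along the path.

Checking several routes:
0→1→2: max(4, 7) = 7
0→1→3→2: max(4, 8, 8) = 8
0→2: max(6) = 6
The minimum achievable maximum is 6.

6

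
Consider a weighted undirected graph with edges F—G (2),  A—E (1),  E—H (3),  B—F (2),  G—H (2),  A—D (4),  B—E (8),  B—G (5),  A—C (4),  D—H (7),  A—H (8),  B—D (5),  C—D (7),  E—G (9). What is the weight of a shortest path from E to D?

5

Checking several routes:
E-H-D: 3 + 7 = 10
E-B-D: 8 + 5 = 13
E-A-D: 1 + 4 = 5
E-A-C-D: 1 + 4 + 7 = 12
E-H-G-F-B-D: 3 + 2 + 2 + 2 + 5 = 14
Shortest: 5.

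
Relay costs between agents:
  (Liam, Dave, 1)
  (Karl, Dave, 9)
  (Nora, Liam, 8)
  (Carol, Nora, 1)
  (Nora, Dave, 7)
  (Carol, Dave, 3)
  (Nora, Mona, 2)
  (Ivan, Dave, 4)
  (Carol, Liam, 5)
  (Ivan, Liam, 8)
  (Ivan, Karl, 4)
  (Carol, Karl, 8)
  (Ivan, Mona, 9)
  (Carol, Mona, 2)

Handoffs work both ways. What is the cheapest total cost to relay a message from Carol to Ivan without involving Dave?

11

Some routes from Carol to Ivan avoiding Dave:
Carol→Mona→Ivan: 2 + 9 = 11
Carol→Liam→Ivan: 5 + 8 = 13
Carol→Nora→Liam→Ivan: 1 + 8 + 8 = 17
Carol→Mona→Nora→Liam→Ivan: 2 + 2 + 8 + 8 = 20
Carol→Nora→Mona→Ivan: 1 + 2 + 9 = 12
Carol→Karl→Ivan: 8 + 4 = 12
Shortest: 11.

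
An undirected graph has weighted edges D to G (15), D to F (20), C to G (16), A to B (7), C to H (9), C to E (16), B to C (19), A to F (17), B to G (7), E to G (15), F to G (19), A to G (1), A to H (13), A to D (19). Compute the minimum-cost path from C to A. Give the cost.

17

A few of the C→A routes:
C-H-A: 9 + 13 = 22
C-B-A: 19 + 7 = 26
C-G-A: 16 + 1 = 17
Best route has total 17.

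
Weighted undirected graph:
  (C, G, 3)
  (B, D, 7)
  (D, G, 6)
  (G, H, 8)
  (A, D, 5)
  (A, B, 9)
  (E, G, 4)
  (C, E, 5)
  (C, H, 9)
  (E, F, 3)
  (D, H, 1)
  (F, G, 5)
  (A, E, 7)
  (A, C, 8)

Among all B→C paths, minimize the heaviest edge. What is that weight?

7

Some routes from B to C:
B-D-A-E-C: max(7, 5, 7, 5) = 7
B-D-A-E-G-C: max(7, 5, 7, 4, 3) = 7
B-D-A-E-F-G-C: max(7, 5, 7, 3, 5, 3) = 7
B-D-G-E-C: max(7, 6, 4, 5) = 7
Best route has worst link 7.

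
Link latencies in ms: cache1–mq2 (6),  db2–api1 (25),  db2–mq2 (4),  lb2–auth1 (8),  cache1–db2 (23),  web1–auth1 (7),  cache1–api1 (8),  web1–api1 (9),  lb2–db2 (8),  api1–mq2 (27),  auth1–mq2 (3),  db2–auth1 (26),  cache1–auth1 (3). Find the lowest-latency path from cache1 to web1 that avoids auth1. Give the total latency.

Paths from cache1 to web1 avoiding auth1:
cache1 → db2 → mq2 → api1 → web1: 23 + 4 + 27 + 9 = 63
cache1 → api1 → web1: 8 + 9 = 17
cache1 → mq2 → api1 → web1: 6 + 27 + 9 = 42
cache1 → db2 → api1 → web1: 23 + 25 + 9 = 57
cache1 → mq2 → db2 → api1 → web1: 6 + 4 + 25 + 9 = 44
The minimum is 17 ms.

17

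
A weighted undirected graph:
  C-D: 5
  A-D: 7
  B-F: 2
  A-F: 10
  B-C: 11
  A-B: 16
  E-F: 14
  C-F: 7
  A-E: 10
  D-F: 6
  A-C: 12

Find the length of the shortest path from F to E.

14

Comparing a few candidate routes:
F -> C -> D -> A -> E: 7 + 5 + 7 + 10 = 29
F -> D -> A -> E: 6 + 7 + 10 = 23
F -> C -> A -> E: 7 + 12 + 10 = 29
F -> A -> E: 10 + 10 = 20
F -> B -> A -> E: 2 + 16 + 10 = 28
F -> E: 14
The minimum is 14.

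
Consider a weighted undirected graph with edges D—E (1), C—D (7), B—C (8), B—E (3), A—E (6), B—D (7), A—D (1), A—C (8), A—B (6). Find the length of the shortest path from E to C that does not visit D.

11

Routes from E to C avoiding D:
E → A → C: 6 + 8 = 14
E → B → C: 3 + 8 = 11
E → B → A → C: 3 + 6 + 8 = 17
E → A → B → C: 6 + 6 + 8 = 20
The minimum is 11.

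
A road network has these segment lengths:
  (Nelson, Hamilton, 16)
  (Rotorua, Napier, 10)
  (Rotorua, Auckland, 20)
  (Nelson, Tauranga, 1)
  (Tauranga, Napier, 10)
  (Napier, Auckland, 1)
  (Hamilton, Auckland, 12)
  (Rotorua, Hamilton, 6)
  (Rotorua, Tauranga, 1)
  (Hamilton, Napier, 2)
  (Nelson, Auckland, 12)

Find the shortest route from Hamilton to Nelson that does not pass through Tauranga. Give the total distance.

Checking several routes:
Hamilton-Nelson: 16
Hamilton-Rotorua-Napier-Auckland-Nelson: 6 + 10 + 1 + 12 = 29
Hamilton-Auckland-Nelson: 12 + 12 = 24
Hamilton-Napier-Auckland-Nelson: 2 + 1 + 12 = 15
Hamilton-Rotorua-Auckland-Nelson: 6 + 20 + 12 = 38
Best route has total 15.

15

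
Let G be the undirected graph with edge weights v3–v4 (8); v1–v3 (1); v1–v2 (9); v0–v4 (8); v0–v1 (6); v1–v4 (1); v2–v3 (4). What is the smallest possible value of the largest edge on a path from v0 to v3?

A few of the v0→v3 routes:
v0→v4→v3: max(8, 8) = 8
v0→v1→v4→v3: max(6, 1, 8) = 8
v0→v1→v3: max(6, 1) = 6
The minimum achievable maximum is 6.

6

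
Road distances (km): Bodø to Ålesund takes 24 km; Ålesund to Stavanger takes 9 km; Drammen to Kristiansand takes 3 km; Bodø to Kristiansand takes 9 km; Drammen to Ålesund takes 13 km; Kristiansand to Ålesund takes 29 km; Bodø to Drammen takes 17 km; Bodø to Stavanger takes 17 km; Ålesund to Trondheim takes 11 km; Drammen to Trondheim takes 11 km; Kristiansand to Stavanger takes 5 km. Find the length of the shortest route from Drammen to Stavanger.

8

Some routes from Drammen to Stavanger:
Drammen - Ålesund - Stavanger: 13 + 9 = 22
Drammen - Kristiansand - Stavanger: 3 + 5 = 8
Drammen - Kristiansand - Bodø - Stavanger: 3 + 9 + 17 = 29
The minimum is 8 km.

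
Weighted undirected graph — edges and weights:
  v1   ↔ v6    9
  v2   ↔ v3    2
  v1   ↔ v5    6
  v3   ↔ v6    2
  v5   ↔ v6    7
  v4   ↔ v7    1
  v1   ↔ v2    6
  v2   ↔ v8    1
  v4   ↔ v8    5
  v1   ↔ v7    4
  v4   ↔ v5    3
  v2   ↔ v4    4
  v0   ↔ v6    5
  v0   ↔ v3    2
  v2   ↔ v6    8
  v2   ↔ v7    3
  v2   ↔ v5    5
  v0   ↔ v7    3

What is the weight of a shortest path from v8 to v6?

5

Some routes from v8 to v6:
v8 -> v2 -> v3 -> v6: 1 + 2 + 2 = 5
v8 -> v2 -> v6: 1 + 8 = 9
v8 -> v2 -> v3 -> v0 -> v6: 1 + 2 + 2 + 5 = 10
v8 -> v2 -> v7 -> v0 -> v3 -> v6: 1 + 3 + 3 + 2 + 2 = 11
Shortest: 5.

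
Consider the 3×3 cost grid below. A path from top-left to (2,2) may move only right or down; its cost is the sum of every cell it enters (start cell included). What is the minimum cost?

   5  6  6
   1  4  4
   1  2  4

Cheapest: (0,0) (1,0) (2,0) (2,1) (2,2)
  5 + 1 + 1 + 2 + 4 = 13
(Top row then right column would cost 25.)

13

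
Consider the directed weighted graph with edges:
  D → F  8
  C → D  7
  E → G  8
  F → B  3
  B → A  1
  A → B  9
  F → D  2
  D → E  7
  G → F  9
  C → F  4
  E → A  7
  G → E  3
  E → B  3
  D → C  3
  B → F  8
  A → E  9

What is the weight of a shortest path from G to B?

6

Candidate routes:
G-F-B: 9 + 3 = 12
G-F-D-E-B: 9 + 2 + 7 + 3 = 21
G-E-A-B: 3 + 7 + 9 = 19
G-E-B: 3 + 3 = 6
G-F-D-E-A-B: 9 + 2 + 7 + 7 + 9 = 34
Best route has total 6.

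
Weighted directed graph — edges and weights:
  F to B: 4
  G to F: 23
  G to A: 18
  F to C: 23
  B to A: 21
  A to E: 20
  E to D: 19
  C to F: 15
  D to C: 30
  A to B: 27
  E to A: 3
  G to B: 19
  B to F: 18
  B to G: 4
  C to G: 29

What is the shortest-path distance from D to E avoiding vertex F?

Routes from D to E avoiding F:
D-C-G-B-A-E: 30 + 29 + 19 + 21 + 20 = 119
D-C-G-A-E: 30 + 29 + 18 + 20 = 97
The minimum is 97.

97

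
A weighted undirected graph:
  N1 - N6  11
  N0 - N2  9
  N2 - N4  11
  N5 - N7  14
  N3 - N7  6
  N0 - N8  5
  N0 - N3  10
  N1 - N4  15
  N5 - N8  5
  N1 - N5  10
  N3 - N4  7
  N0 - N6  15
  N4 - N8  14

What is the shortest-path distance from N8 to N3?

Checking several routes:
N8 - N5 - N7 - N3: 5 + 14 + 6 = 25
N8 - N0 - N3: 5 + 10 = 15
N8 - N5 - N1 - N4 - N3: 5 + 10 + 15 + 7 = 37
N8 - N0 - N2 - N4 - N3: 5 + 9 + 11 + 7 = 32
N8 - N4 - N2 - N0 - N3: 14 + 11 + 9 + 10 = 44
N8 - N4 - N3: 14 + 7 = 21
The minimum is 15.

15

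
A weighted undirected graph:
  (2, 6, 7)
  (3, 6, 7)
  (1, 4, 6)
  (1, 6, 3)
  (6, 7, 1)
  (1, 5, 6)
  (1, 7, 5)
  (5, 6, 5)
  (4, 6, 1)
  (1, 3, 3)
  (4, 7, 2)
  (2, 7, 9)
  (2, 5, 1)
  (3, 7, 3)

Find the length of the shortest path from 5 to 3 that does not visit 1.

Checking several routes:
5 → 6 → 3: 5 + 7 = 12
5 → 6 → 7 → 3: 5 + 1 + 3 = 9
5 → 6 → 4 → 7 → 3: 5 + 1 + 2 + 3 = 11
Shortest: 9.

9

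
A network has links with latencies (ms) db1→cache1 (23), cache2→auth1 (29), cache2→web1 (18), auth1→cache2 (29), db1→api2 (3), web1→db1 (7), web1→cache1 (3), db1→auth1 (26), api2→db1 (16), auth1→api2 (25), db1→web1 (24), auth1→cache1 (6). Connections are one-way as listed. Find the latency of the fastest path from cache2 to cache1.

21

Comparing a few candidate routes:
cache2 - auth1 - cache1: 29 + 6 = 35
cache2 - web1 - db1 - auth1 - cache1: 18 + 7 + 26 + 6 = 57
cache2 - web1 - cache1: 18 + 3 = 21
cache2 - web1 - db1 - cache1: 18 + 7 + 23 = 48
Best route has total 21 ms.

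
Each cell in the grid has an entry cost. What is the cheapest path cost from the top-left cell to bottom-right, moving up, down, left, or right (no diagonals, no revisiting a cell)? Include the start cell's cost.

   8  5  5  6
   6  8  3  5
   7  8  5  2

28

One optimal route is [0,0] -> [0,1] -> [0,2] -> [1,2] -> [1,3] -> [2,3].
Its cost is 8 + 5 + 5 + 3 + 5 + 2 = 28.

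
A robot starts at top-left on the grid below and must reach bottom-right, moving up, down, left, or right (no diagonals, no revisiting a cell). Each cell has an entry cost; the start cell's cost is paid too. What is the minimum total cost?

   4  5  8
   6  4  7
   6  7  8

Path [0,0] [0,1] [1,1] [1,2] [2,2]: 4 + 5 + 4 + 7 + 8 = 28.

28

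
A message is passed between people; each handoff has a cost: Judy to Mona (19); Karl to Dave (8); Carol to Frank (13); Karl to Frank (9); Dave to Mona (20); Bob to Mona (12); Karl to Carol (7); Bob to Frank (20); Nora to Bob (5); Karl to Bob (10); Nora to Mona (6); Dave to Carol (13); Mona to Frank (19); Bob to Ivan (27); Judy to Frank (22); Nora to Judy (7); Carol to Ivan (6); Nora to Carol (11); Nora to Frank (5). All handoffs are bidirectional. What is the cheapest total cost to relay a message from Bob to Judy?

12

Some routes from Bob to Judy:
Bob → Nora → Mona → Judy: 5 + 6 + 19 = 30
Bob → Mona → Judy: 12 + 19 = 31
Bob → Mona → Nora → Judy: 12 + 6 + 7 = 25
Bob → Karl → Frank → Nora → Judy: 10 + 9 + 5 + 7 = 31
Bob → Nora → Judy: 5 + 7 = 12
The minimum is 12.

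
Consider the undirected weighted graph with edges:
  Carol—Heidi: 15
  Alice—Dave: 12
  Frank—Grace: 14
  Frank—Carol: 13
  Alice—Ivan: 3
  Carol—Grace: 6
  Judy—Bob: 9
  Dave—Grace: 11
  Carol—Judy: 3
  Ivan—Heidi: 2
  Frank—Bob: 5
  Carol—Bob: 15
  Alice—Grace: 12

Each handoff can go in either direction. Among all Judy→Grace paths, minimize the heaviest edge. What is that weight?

A few of the Judy→Grace routes:
Judy-Carol-Frank-Grace: max(3, 13, 14) = 14
Judy-Bob-Carol-Heidi-Ivan-Alice-Dave-Grace: max(9, 15, 15, 2, 3, 12, 11) = 15
Judy-Bob-Frank-Carol-Grace: max(9, 5, 13, 6) = 13
Judy-Bob-Frank-Grace: max(9, 5, 14) = 14
Judy-Carol-Grace: max(3, 6) = 6
The minimum achievable maximum is 6.

6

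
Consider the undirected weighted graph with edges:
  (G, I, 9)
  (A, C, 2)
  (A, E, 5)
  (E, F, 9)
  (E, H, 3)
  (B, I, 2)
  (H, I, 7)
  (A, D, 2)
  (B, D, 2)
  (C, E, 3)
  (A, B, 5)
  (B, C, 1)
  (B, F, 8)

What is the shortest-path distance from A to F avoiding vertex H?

11

A few of the A→F routes:
A→C→B→F: 2 + 1 + 8 = 11
A→B→F: 5 + 8 = 13
A→D→B→F: 2 + 2 + 8 = 12
Shortest: 11.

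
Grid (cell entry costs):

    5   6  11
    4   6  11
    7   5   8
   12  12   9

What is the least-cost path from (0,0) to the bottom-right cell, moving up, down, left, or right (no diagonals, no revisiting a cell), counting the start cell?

Take [0,0] [1,0] [1,1] [2,1] [2,2] [3,2] for a total of 5 + 4 + 6 + 5 + 8 + 9 = 37.

37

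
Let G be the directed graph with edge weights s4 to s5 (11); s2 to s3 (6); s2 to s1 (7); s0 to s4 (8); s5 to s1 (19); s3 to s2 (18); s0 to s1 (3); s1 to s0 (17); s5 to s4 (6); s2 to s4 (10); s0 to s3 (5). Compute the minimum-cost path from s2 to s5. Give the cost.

Paths from s2 to s5:
s2 -> s4 -> s5: 10 + 11 = 21
s2 -> s1 -> s0 -> s4 -> s5: 7 + 17 + 8 + 11 = 43
Shortest: 21.

21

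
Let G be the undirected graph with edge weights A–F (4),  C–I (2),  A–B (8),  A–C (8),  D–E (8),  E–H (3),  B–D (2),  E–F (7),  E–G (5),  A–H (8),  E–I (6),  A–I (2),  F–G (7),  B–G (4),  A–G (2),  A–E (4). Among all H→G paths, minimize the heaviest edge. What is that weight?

4

Some routes from H to G:
H-E-G: max(3, 5) = 5
H-E-I-A-F-G: max(3, 6, 2, 4, 7) = 7
H-E-I-A-G: max(3, 6, 2, 2) = 6
H-E-A-G: max(3, 4, 2) = 4
Smallest bottleneck: 4.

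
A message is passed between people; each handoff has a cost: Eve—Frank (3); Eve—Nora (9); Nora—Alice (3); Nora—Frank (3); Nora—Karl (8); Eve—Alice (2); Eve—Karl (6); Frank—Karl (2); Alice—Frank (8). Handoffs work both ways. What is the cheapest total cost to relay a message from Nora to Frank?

3

Some routes from Nora to Frank:
Nora → Eve → Frank: 9 + 3 = 12
Nora → Frank: 3
Nora → Karl → Frank: 8 + 2 = 10
Nora → Alice → Frank: 3 + 8 = 11
Nora → Alice → Eve → Frank: 3 + 2 + 3 = 8
The minimum is 3.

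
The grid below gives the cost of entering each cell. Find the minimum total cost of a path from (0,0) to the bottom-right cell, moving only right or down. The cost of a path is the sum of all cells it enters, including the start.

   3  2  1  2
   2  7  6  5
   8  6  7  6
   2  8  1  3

22

Path r0c0→r0c1→r0c2→r0c3→r1c3→r2c3→r3c3: 3 + 2 + 1 + 2 + 5 + 6 + 3 = 22.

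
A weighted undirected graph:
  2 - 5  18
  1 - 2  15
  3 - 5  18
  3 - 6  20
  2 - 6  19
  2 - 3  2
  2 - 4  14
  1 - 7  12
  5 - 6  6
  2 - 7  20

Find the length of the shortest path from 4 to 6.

33

Paths from 4 to 6:
4-2-5-3-6: 14 + 18 + 18 + 20 = 70
4-2-6: 14 + 19 = 33
4-2-3-6: 14 + 2 + 20 = 36
4-2-3-5-6: 14 + 2 + 18 + 6 = 40
4-2-5-6: 14 + 18 + 6 = 38
The minimum is 33.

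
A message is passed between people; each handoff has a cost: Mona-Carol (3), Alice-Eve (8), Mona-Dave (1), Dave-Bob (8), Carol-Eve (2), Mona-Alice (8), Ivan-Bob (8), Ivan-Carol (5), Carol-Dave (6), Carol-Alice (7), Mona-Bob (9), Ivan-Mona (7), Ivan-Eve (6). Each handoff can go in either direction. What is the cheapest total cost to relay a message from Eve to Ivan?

A few of the Eve→Ivan routes:
Eve-Carol-Ivan: 2 + 5 = 7
Eve-Ivan: 6
Eve-Carol-Mona-Ivan: 2 + 3 + 7 = 12
Eve-Carol-Dave-Mona-Ivan: 2 + 6 + 1 + 7 = 16
Best route has total 6.

6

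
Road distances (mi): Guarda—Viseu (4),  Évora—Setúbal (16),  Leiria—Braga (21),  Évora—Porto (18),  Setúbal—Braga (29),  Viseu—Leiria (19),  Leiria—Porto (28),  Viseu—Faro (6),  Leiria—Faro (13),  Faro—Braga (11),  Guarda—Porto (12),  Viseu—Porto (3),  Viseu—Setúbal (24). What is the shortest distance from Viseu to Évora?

21

A few of the Viseu→Évora routes:
Viseu → Faro → Braga → Setúbal → Évora: 6 + 11 + 29 + 16 = 62
Viseu → Setúbal → Évora: 24 + 16 = 40
Viseu → Porto → Évora: 3 + 18 = 21
Viseu → Guarda → Porto → Évora: 4 + 12 + 18 = 34
Shortest: 21 mi.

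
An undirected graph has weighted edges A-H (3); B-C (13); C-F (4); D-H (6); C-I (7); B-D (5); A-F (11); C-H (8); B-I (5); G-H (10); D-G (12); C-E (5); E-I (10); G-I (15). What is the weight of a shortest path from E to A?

Some routes from E to A:
E - C - H - A: 5 + 8 + 3 = 16
E - C - F - A: 5 + 4 + 11 = 20
E - I - C - H - A: 10 + 7 + 8 + 3 = 28
Best route has total 16.

16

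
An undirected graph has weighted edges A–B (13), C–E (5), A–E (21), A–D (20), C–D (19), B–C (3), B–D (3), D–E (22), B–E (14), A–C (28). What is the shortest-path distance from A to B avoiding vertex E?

13

A few of the A→B routes:
A - B: 13
A - D - C - B: 20 + 19 + 3 = 42
A - C - B: 28 + 3 = 31
A - D - B: 20 + 3 = 23
Best route has total 13.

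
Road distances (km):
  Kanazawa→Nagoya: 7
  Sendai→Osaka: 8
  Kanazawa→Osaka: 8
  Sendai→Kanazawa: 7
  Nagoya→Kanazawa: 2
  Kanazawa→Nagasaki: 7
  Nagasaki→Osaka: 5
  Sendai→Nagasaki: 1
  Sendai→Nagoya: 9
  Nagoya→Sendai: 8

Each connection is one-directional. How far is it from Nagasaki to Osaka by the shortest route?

5

Routes from Nagasaki to Osaka:
Nagasaki→Osaka: 5
Best route has total 5 km.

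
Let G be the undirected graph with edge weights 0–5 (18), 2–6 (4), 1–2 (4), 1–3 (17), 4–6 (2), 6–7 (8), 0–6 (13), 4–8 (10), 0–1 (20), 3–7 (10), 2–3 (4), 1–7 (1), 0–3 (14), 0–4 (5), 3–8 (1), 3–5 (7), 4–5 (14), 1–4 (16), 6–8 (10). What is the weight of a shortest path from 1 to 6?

Comparing a few candidate routes:
1→2→3→8→4→6: 4 + 4 + 1 + 10 + 2 = 21
1→2→6: 4 + 4 = 8
1→4→6: 16 + 2 = 18
1→2→3→8→6: 4 + 4 + 1 + 10 = 19
1→7→3→2→6: 1 + 10 + 4 + 4 = 19
1→7→6: 1 + 8 = 9
Best route has total 8.

8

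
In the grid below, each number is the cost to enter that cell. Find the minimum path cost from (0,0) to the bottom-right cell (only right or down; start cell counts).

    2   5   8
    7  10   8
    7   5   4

One optimal route is (0,0) (1,0) (2,0) (2,1) (2,2).
Its cost is 2 + 7 + 7 + 5 + 4 = 25.
For comparison, the top-then-right route costs 27.

25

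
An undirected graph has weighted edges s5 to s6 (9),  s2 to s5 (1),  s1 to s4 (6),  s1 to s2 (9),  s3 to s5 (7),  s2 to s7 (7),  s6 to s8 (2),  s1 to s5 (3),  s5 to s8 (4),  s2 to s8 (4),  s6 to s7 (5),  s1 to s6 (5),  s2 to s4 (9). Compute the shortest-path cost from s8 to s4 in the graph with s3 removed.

A few of the s8→s4 routes:
s8 - s2 - s5 - s1 - s4: 4 + 1 + 3 + 6 = 14
s8 - s6 - s1 - s4: 2 + 5 + 6 = 13
s8 - s5 - s1 - s4: 4 + 3 + 6 = 13
s8 - s2 - s1 - s4: 4 + 9 + 6 = 19
s8 - s2 - s4: 4 + 9 = 13
s8 - s5 - s2 - s4: 4 + 1 + 9 = 14
The minimum is 13.

13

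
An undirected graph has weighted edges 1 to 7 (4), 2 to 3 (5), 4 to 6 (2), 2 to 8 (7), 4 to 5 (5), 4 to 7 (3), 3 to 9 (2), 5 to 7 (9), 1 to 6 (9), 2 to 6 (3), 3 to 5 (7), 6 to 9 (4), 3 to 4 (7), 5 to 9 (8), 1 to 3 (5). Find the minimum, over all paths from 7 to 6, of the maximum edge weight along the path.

3

A few of the 7→6 routes:
7 -> 4 -> 3 -> 9 -> 6: max(3, 7, 2, 4) = 7
7 -> 4 -> 6: max(3, 2) = 3
7 -> 1 -> 3 -> 9 -> 6: max(4, 5, 2, 4) = 5
7 -> 1 -> 3 -> 2 -> 6: max(4, 5, 5, 3) = 5
The minimum achievable maximum is 3.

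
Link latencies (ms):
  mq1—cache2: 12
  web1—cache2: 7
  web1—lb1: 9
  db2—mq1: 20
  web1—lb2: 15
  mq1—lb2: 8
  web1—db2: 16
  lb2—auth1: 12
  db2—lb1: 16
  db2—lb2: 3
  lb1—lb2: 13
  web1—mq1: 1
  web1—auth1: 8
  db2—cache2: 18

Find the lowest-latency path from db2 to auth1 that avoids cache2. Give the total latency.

Some routes from db2 to auth1 avoiding cache2:
db2-lb2-auth1: 3 + 12 = 15
db2-lb2-web1-auth1: 3 + 15 + 8 = 26
db2-web1-auth1: 16 + 8 = 24
db2-lb2-lb1-web1-auth1: 3 + 13 + 9 + 8 = 33
db2-lb2-mq1-web1-auth1: 3 + 8 + 1 + 8 = 20
db2-mq1-web1-auth1: 20 + 1 + 8 = 29
Shortest: 15 ms.

15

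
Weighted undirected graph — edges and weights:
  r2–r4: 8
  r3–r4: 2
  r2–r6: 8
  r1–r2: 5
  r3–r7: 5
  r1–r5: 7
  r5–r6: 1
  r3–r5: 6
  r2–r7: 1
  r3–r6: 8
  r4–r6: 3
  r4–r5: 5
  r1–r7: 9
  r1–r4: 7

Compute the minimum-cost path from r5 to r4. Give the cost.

4

Comparing a few candidate routes:
r5 -> r1 -> r4: 7 + 7 = 14
r5 -> r4: 5
r5 -> r3 -> r6 -> r4: 6 + 8 + 3 = 17
r5 -> r6 -> r4: 1 + 3 = 4
r5 -> r6 -> r3 -> r4: 1 + 8 + 2 = 11
r5 -> r3 -> r4: 6 + 2 = 8
Best route has total 4.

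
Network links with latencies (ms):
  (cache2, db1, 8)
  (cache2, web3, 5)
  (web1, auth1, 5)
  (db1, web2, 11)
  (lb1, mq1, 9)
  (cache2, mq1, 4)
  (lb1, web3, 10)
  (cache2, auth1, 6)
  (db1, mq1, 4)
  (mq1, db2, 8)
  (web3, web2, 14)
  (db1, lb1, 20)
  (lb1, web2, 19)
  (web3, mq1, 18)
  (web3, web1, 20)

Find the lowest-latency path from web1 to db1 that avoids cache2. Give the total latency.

42

Checking several routes:
web1→web3→web2→db1: 20 + 14 + 11 = 45
web1→web3→lb1→db1: 20 + 10 + 20 = 50
web1→web3→mq1→db1: 20 + 18 + 4 = 42
web1→web3→lb1→web2→db1: 20 + 10 + 19 + 11 = 60
web1→web3→lb1→mq1→db1: 20 + 10 + 9 + 4 = 43
web1→web3→web2→lb1→mq1→db1: 20 + 14 + 19 + 9 + 4 = 66
The minimum is 42 ms.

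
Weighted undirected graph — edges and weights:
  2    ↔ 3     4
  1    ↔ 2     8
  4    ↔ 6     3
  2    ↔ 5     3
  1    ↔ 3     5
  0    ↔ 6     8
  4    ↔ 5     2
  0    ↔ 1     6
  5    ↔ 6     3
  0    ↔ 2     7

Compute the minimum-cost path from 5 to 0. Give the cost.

10

A few of the 5→0 routes:
5→2→0: 3 + 7 = 10
5→4→6→0: 2 + 3 + 8 = 13
5→6→0: 3 + 8 = 11
5→2→1→0: 3 + 8 + 6 = 17
Shortest: 10.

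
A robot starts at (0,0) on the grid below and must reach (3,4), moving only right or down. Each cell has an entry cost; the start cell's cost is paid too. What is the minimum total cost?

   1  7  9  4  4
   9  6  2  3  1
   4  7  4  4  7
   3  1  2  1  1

22

Cheapest: [0,0] → [1,0] → [2,0] → [3,0] → [3,1] → [3,2] → [3,3] → [3,4]
  1 + 9 + 4 + 3 + 1 + 2 + 1 + 1 = 22
For comparison, the top-then-right route costs 34.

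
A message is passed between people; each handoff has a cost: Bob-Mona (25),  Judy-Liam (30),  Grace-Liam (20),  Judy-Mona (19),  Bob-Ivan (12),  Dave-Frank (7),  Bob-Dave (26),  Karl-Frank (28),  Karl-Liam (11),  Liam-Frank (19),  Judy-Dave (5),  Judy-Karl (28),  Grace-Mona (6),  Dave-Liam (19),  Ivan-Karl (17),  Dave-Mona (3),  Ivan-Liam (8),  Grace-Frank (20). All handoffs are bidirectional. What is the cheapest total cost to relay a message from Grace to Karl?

31

Some routes from Grace to Karl:
Grace-Liam-Karl: 20 + 11 = 31
Grace-Mona-Dave-Liam-Karl: 6 + 3 + 19 + 11 = 39
Grace-Mona-Dave-Judy-Karl: 6 + 3 + 5 + 28 = 42
The minimum is 31.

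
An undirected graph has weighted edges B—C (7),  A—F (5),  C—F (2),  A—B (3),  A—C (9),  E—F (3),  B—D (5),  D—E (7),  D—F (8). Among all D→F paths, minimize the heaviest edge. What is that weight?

5

Some routes from D to F:
D - B - A - F: max(5, 3, 5) = 5
D - B - C - F: max(5, 7, 2) = 7
D - E - F: max(7, 3) = 7
The minimum achievable maximum is 5.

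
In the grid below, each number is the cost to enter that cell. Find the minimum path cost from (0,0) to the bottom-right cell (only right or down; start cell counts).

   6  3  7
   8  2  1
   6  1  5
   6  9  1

Cheapest: (0,0) → (0,1) → (1,1) → (1,2) → (2,2) → (3,2)
  6 + 3 + 2 + 1 + 5 + 1 = 18

18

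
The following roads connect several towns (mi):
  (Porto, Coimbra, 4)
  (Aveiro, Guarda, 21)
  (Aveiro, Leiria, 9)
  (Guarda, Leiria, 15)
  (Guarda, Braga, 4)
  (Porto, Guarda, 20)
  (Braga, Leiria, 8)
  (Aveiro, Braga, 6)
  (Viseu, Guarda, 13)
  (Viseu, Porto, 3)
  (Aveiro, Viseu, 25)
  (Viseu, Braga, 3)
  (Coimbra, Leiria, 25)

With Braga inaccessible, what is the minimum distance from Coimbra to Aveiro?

Comparing a few candidate routes:
Coimbra - Porto - Viseu - Guarda - Aveiro: 4 + 3 + 13 + 21 = 41
Coimbra - Porto - Viseu - Aveiro: 4 + 3 + 25 = 32
Coimbra - Leiria - Aveiro: 25 + 9 = 34
Coimbra - Porto - Viseu - Guarda - Leiria - Aveiro: 4 + 3 + 13 + 15 + 9 = 44
Shortest: 32 mi.

32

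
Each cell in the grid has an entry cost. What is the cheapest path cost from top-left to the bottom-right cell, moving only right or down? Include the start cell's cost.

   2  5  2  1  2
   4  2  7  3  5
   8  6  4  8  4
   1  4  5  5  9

Take r0c0→r0c1→r0c2→r0c3→r0c4→r1c4→r2c4→r3c4 for a total of 2 + 5 + 2 + 1 + 2 + 5 + 4 + 9 = 30.

30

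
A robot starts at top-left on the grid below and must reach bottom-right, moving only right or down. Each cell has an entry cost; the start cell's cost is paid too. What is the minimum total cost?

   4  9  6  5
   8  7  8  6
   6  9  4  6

36

Take r0c0 r0c1 r0c2 r0c3 r1c3 r2c3 for a total of 4 + 9 + 6 + 5 + 6 + 6 = 36.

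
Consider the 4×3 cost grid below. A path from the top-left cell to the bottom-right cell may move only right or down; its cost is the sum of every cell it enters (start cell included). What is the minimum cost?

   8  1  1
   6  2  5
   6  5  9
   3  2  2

20

Cheapest: r0c0 → r0c1 → r1c1 → r2c1 → r3c1 → r3c2
  8 + 1 + 2 + 5 + 2 + 2 = 20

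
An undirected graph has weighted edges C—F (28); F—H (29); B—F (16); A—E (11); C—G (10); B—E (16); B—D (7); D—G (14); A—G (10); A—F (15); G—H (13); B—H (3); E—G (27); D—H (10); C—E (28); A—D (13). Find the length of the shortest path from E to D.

A few of the E→D routes:
E - B - D: 16 + 7 = 23
E - A - D: 11 + 13 = 24
E - B - H - D: 16 + 3 + 10 = 29
Best route has total 23.

23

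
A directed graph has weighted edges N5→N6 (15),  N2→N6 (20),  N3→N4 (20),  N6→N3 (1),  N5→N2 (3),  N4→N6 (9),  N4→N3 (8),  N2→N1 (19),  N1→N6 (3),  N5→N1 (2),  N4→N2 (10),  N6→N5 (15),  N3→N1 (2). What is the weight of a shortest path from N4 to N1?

A few of the N4→N1 routes:
N4 - N2 - N1: 10 + 19 = 29
N4 - N6 - N3 - N1: 9 + 1 + 2 = 12
N4 - N3 - N1: 8 + 2 = 10
N4 - N6 - N5 - N1: 9 + 15 + 2 = 26
The minimum is 10.

10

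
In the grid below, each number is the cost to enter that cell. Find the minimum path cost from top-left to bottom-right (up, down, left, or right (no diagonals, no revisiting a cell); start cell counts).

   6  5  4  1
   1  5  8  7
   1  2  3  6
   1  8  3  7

23

One optimal route is [0,0] -> [1,0] -> [2,0] -> [2,1] -> [2,2] -> [3,2] -> [3,3].
Its cost is 6 + 1 + 1 + 2 + 3 + 3 + 7 = 23.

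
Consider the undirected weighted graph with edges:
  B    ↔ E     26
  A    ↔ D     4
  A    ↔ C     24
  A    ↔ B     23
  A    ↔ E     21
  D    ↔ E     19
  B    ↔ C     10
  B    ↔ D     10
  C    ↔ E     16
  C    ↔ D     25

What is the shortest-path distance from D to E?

Checking several routes:
D -> A -> E: 4 + 21 = 25
D -> E: 19
D -> B -> C -> E: 10 + 10 + 16 = 36
The minimum is 19.

19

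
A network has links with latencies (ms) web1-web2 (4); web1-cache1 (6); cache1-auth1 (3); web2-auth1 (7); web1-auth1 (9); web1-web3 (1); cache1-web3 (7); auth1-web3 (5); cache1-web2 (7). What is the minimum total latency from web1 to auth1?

6

Checking several routes:
web1-web2-auth1: 4 + 7 = 11
web1-cache1-auth1: 6 + 3 = 9
web1-auth1: 9
web1-web3-auth1: 1 + 5 = 6
Shortest: 6 ms.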